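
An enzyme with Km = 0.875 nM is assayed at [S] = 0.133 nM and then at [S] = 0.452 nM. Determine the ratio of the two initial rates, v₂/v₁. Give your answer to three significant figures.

Since Vmax cancels, v₂/v₁ = [S]₂(Km+[S]₁) / [S]₁(Km+[S]₂).
= 0.452×(0.875+0.133) / (0.133×(0.875+0.452)) = 0.4556/0.1765 = 2.58.

2.58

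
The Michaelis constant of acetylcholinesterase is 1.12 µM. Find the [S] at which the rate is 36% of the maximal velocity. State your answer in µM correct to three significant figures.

v/Vmax = [S]/(Km+[S]) = 0.36, so [S] = Km·0.36/(1 − 0.36) = 1.12 × 0.5625.
[S] = 0.630 µM.

0.630 µM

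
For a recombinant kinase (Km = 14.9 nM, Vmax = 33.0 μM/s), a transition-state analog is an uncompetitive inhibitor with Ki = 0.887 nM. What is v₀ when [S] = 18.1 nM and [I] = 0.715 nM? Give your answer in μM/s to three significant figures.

With α = 1 + [I]/Ki = 1 + 0.715/0.887 = 1.806, the uncompetitive rate law is v = (Vmax/α)·[S] / (Km/α + [S]).
v = (33.0/1.806)×18.1 / (14.9/1.806 + 18.1) = 330.7/26.35 = 12.6 μM/s.

12.6 μM/s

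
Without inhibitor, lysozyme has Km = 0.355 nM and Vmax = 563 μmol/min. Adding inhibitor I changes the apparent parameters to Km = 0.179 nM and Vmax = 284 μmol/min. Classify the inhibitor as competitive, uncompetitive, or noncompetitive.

Both Km and Vmax decrease by the same factor (~1.98-fold) — characteristic of uncompetitive inhibition.

uncompetitive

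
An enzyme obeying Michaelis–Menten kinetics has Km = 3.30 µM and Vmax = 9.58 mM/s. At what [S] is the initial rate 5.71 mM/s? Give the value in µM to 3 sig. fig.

The required fractional saturation is v/Vmax = 5.71/9.58 = 0.5960.
Then [S]/(Km+[S]) = 0.5960 ⇒ [S] = 3.30 × 0.5960/(1 − 0.5960) = 4.87 µM.

4.87 µM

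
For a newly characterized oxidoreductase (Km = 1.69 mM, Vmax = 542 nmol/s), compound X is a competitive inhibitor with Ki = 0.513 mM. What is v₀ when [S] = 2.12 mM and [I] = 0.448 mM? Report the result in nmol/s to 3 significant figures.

With α = 1 + [I]/Ki = 1 + 0.448/0.513 = 1.873, the competitive rate law is v = Vmax[S] / (αKm + [S]).
v = 542×2.12 / (1.873×1.69 + 2.12) = 1149/5.286 = 217 nmol/s.

217 nmol/s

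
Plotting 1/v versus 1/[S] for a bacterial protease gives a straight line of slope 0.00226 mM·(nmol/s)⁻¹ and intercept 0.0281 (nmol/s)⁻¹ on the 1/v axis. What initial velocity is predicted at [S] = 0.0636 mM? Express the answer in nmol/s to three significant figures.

The y-intercept is 1/Vmax, so Vmax = 1/0.0281 = 35.6 nmol/s.
The slope is Km/Vmax, so Km = 0.00226 × 35.6 = 0.0804 mM.
Then v = 35.6 × 0.0636/(0.0804 + 0.0636) = 15.7 nmol/s.

15.7 nmol/s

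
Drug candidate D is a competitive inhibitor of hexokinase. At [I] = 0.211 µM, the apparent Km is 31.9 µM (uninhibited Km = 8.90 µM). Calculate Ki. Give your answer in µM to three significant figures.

Competitive: Km,app = α·Km with α = 1 + [I]/Ki.
α = Km,app/Km = 31.9/8.90 = 3.584.
Since α = 1 + [I]/Ki, [I]/Ki = 3.584 − 1 = 2.584 and Ki = 0.211/2.584 = 0.0816 µM.

0.0816 µM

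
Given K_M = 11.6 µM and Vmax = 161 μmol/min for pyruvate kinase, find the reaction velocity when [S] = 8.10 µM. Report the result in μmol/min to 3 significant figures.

v = Vmax·[S]/(Km + [S]) = 161 × 8.10 / (11.6 + 8.10)
  = 1304 / 19.70 = 66.2 μmol/min.

66.2 μmol/min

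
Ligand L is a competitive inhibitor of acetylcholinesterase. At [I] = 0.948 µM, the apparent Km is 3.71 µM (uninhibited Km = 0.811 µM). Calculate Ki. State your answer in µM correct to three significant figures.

0.265 µM

Competitive: Km,app = α·Km with α = 1 + [I]/Ki.
α = Km,app/Km = 3.71/0.811 = 4.575.
Ki = [I]/(α − 1) = 0.948/3.575 = 0.265 µM.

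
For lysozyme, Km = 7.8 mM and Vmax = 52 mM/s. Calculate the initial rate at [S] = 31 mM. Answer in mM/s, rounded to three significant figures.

41.5 mM/s

[S]/(Km+[S]) = 31/38.80 = 0.7990, the fractional saturation.
v = 0.7990 × Vmax = 0.7990 × 52 = 41.5 mM/s.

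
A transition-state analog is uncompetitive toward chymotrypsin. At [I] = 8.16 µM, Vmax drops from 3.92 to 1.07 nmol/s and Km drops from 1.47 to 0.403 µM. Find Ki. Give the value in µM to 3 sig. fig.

3.06 µM

Uncompetitive: Vmax,app = Vmax/α (and Km,app = Km/α) with α = 1 + [I]/Ki.
α = Vmax/Vmax,app = 3.92/1.07 = 3.664.
Ki = [I]/(α − 1) = 8.16/2.664 = 3.06 µM.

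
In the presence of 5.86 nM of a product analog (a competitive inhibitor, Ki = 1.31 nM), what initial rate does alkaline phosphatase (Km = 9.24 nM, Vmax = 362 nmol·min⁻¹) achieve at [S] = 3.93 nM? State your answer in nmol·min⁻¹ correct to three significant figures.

With α = 1 + [I]/Ki = 1 + 5.86/1.31 = 5.473, the competitive rate law is v = Vmax[S] / (αKm + [S]).
v = 362×3.93 / (5.473×9.24 + 3.93) = 1423/54.50 = 26.1 nmol·min⁻¹.

26.1 nmol·min⁻¹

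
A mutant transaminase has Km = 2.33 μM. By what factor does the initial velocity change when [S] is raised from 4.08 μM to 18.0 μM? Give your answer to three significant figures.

Since Vmax cancels, v₂/v₁ = [S]₂(Km+[S]₁) / [S]₁(Km+[S]₂).
= 18.0×(2.33+4.08) / (4.08×(2.33+18.0)) = 115.4/82.95 = 1.39.

1.39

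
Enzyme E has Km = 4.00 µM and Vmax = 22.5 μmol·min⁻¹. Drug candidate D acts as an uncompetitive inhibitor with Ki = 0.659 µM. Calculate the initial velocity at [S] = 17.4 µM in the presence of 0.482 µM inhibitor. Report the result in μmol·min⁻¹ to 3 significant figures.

11.5 μmol·min⁻¹

With α = 1 + [I]/Ki = 1 + 0.482/0.659 = 1.731, the uncompetitive rate law is v = (Vmax/α)·[S] / (Km/α + [S]).
v = (22.5/1.731)×17.4 / (4.00/1.731 + 17.4) = 226.1/19.71 = 11.5 μmol·min⁻¹.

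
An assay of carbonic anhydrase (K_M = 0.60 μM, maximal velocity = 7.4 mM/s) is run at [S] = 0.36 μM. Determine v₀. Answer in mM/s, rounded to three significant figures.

[S]/(Km+[S]) = 0.36/0.9600 = 0.3750, the fractional saturation.
v = 0.3750 × Vmax = 0.3750 × 7.4 = 2.78 mM/s.

2.78 mM/s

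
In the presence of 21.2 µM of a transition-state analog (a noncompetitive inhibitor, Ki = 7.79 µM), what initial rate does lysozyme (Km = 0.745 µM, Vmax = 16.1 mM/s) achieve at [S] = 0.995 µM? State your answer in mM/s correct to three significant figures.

With α = 1 + [I]/Ki = 1 + 21.2/7.79 = 3.721, the noncompetitive rate law is v = (Vmax/α)·[S] / (Km + [S]).
v = (16.1/3.721)×0.995 / (0.745 + 0.995) = 4.305/1.740 = 2.47 mM/s.

2.47 mM/s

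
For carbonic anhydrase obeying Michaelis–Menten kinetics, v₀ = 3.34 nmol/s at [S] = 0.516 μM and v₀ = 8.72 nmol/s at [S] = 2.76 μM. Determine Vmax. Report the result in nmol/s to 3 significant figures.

From v = Vmax[S]/(Km+[S]), each point gives Vmax = v(Km+[S])/[S].
Equating: 3.34(Km+0.516)/0.516 = 8.72(Km+2.76)/2.76.
6.473·Km + 3.34 = 3.159·Km + 8.72, so (6.473 − 3.159)·Km = 8.72 − 3.34.
Km = 5.380/3.313 = 1.62 μM; then Vmax = 3.34(1.62+0.516)/0.516 = 13.8 nmol/s.

13.8 nmol/s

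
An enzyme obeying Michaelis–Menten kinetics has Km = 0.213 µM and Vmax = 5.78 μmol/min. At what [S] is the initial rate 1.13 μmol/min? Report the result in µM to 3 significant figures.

0.0518 µM

The required fractional saturation is v/Vmax = 1.13/5.78 = 0.1955.
Then [S]/(Km+[S]) = 0.1955 ⇒ [S] = 0.213 × 0.1955/(1 − 0.1955) = 0.0518 µM.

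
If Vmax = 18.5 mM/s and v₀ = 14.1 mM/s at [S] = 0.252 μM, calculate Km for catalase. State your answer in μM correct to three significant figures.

0.0786 μM

From v = Vmax[S]/(Km+[S]), Km = [S](Vmax − v)/v.
Km = 0.252 × (18.5 − 14.1) / 14.1 = 1.109/14.1 = 0.0786 μM.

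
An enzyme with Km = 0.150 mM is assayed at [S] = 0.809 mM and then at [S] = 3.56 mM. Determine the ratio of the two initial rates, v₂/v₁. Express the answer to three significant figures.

1.14

The fractional saturations are [S]/(Km+[S]) = 0.809/0.9590 = 0.8436 and 3.56/3.710 = 0.9596.
v₂/v₁ is just their ratio: 0.9596/0.8436 = 1.14.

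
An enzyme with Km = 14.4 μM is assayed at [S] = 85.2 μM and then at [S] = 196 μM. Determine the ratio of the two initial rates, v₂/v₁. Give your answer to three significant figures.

Since Vmax cancels, v₂/v₁ = [S]₂(Km+[S]₁) / [S]₁(Km+[S]₂).
= 196×(14.4+85.2) / (85.2×(14.4+196)) = 19520/17930 = 1.09.

1.09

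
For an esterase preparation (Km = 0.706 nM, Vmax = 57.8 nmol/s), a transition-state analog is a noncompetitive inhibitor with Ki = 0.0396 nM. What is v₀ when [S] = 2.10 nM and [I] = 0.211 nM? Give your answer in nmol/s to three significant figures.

With α = 1 + [I]/Ki = 1 + 0.211/0.0396 = 6.328, the noncompetitive rate law is v = (Vmax/α)·[S] / (Km + [S]).
v = (57.8/6.328)×2.10 / (0.706 + 2.10) = 19.18/2.806 = 6.84 nmol/s.

6.84 nmol/s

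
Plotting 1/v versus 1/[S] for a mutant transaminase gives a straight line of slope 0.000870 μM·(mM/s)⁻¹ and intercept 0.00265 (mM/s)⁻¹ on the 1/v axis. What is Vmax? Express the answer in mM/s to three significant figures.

377 mM/s

The y-intercept of a Lineweaver–Burk plot equals 1/Vmax, so Vmax = 1/0.00265 = 377 mM/s.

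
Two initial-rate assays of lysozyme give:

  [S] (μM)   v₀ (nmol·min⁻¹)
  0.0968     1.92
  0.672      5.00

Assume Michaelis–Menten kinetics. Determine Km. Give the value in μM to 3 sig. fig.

From v = Vmax[S]/(Km+[S]), each point gives Vmax = v(Km+[S])/[S].
Equating: 1.92(Km+0.0968)/0.0968 = 5.00(Km+0.672)/0.672.
19.83·Km + 1.92 = 7.440·Km + 5.00, so (19.83 − 7.440)·Km = 5.00 − 1.92.
Km = 3.080/12.39 = 0.249 μM; then Vmax = 1.92(0.249+0.0968)/0.0968 = 6.85 nmol·min⁻¹.

0.249 μM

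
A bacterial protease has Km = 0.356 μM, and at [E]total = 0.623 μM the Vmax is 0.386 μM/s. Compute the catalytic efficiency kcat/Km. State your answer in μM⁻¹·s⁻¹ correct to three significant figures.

kcat = Vmax/[E]total = 0.386/0.623 = 0.620 s⁻¹.
kcat/Km = 0.620/0.356 = 1.74 μM⁻¹·s⁻¹.

1.74 μM⁻¹·s⁻¹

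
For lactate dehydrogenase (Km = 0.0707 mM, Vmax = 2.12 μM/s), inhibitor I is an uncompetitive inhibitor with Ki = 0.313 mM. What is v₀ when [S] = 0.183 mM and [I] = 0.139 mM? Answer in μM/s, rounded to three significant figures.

α = 1 + [I]/Ki = 1 + 0.139/0.313 = 1.444.
For an uncompetitive inhibitor, both parameters are divided by α, giving Vmax/α and Km/α: Km,app = 0.0490 mM, Vmax,app = 1.47 μM/s.
v = Vmax,app·[S]/(Km,app + [S]) = 1.47 × 0.183/(0.0490 + 0.183) = 1.16 μM/s.

1.16 μM/s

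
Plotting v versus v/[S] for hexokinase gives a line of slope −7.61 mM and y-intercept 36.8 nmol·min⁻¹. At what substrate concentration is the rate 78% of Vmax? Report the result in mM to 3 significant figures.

The Eadie–Hofstee slope gives Km = 7.61 mM (slope = −Km).
v/Vmax = [S]/(Km+[S]) = 0.78 ⇒ [S] = Km·0.78/(1−0.78) = 7.61 × 3.545 = 27.0 mM.

27.0 mM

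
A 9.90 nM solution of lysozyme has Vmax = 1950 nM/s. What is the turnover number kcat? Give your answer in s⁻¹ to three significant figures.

197 s⁻¹

kcat = Vmax/[E]total = 1950 nM/s / 9.90 nM = 197 s⁻¹.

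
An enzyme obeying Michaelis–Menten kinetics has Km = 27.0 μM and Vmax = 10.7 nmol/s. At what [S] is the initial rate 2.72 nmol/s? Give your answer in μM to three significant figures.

9.20 μM

The required fractional saturation is v/Vmax = 2.72/10.7 = 0.2542.
Then [S]/(Km+[S]) = 0.2542 ⇒ [S] = 27.0 × 0.2542/(1 − 0.2542) = 9.20 μM.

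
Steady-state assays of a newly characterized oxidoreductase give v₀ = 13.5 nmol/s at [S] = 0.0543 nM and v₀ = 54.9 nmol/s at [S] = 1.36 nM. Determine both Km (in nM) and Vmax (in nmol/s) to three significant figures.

Km = 0.199 nM; Vmax = 62.9 nmol/s

From v = Vmax[S]/(Km+[S]), each point gives Vmax = v(Km+[S])/[S].
Equating: 13.5(Km+0.0543)/0.0543 = 54.9(Km+1.36)/1.36.
248.6·Km + 13.5 = 40.37·Km + 54.9, so (248.6 − 40.37)·Km = 54.9 − 13.5.
Km = 41.40/208.3 = 0.199 nM; then Vmax = 13.5(0.199+0.0543)/0.0543 = 62.9 nmol/s.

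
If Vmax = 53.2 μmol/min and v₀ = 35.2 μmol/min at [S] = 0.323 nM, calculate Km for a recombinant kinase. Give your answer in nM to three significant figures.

0.165 nM

From v = Vmax[S]/(Km+[S]), Km = [S](Vmax − v)/v.
Km = 0.323 × (53.2 − 35.2) / 35.2 = 5.814/35.2 = 0.165 nM.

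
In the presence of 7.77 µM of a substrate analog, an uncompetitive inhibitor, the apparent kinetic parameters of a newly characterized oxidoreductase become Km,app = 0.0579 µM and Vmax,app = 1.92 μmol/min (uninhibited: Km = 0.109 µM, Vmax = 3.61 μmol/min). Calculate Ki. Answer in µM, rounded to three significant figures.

8.83 µM

Uncompetitive: Vmax,app = Vmax/α (and Km,app = Km/α) with α = 1 + [I]/Ki.
α = Vmax/Vmax,app = 3.61/1.92 = 1.880.
Since α = 1 + [I]/Ki, [I]/Ki = 1.880 − 1 = 0.8802 and Ki = 7.77/0.8802 = 8.83 µM.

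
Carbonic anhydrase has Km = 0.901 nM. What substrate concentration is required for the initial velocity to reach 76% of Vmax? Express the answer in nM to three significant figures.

v/Vmax = [S]/(Km+[S]) = 0.76, so [S] = Km·0.76/(1 − 0.76) = 0.901 × 3.167.
[S] = 2.85 nM.

2.85 nM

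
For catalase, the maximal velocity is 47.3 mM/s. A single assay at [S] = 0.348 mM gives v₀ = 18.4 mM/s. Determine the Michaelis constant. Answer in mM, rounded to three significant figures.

v/Vmax = 18.4/47.3 = 0.3890 = [S]/(Km+[S]).
So Km + [S] = [S]/0.3890 = 0.8946 mM, giving Km = 0.8946 − 0.348 = 0.547 mM.

0.547 mM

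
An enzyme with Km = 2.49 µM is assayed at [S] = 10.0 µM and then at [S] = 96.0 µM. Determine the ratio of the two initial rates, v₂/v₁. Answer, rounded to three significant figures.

1.22

Since Vmax cancels, v₂/v₁ = [S]₂(Km+[S]₁) / [S]₁(Km+[S]₂).
= 96.0×(2.49+10.0) / (10.0×(2.49+96.0)) = 1199/984.9 = 1.22.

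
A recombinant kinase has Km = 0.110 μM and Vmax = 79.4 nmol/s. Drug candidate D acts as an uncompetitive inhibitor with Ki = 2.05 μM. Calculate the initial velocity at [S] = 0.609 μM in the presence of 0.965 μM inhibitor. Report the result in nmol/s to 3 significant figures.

α = 1 + [I]/Ki = 1 + 0.965/2.05 = 1.471.
For an uncompetitive inhibitor, both parameters are divided by α, giving Vmax/α and Km/α: Km,app = 0.0748 μM, Vmax,app = 54.0 nmol/s.
v = Vmax,app·[S]/(Km,app + [S]) = 54.0 × 0.609/(0.0748 + 0.609) = 48.1 nmol/s.

48.1 nmol/s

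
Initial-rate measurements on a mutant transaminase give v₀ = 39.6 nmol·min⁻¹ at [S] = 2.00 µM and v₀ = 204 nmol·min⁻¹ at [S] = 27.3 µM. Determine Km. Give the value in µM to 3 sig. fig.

In reciprocal form, 1/v = (Km/Vmax)·(1/[S]) + 1/Vmax. The two points give (1/[S], 1/v) = (0.5000, 0.02525) and (0.03663, 0.004902).
Slope = (0.02525 − 0.004902)/(0.5000 − 0.03663) = 0.04392; intercept = 0.02525 − 0.04392×0.5000 = 0.003293.
Vmax = 1/intercept = 304 nmol·min⁻¹; Km = slope × Vmax = 0.04392 × 304 = 13.3 µM.

13.3 µM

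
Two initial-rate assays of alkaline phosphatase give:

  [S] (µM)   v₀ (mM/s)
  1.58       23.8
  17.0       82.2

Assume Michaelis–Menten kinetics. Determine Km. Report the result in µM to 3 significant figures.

In reciprocal form, 1/v = (Km/Vmax)·(1/[S]) + 1/Vmax. The two points give (1/[S], 1/v) = (0.6329, 0.04202) and (0.05882, 0.01217).
Slope = (0.04202 − 0.01217)/(0.6329 − 0.05882) = 0.05200; intercept = 0.04202 − 0.05200×0.6329 = 0.009107.
Vmax = 1/intercept = 110 mM/s; Km = slope × Vmax = 0.05200 × 110 = 5.71 µM.

5.71 µM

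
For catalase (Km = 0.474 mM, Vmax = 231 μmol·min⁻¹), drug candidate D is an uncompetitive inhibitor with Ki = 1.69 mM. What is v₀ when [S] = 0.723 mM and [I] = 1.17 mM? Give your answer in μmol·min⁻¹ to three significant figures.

98.4 μmol·min⁻¹

With α = 1 + [I]/Ki = 1 + 1.17/1.69 = 1.692, the uncompetitive rate law is v = (Vmax/α)·[S] / (Km/α + [S]).
v = (231/1.692)×0.723 / (0.474/1.692 + 0.723) = 98.69/1.003 = 98.4 μmol·min⁻¹.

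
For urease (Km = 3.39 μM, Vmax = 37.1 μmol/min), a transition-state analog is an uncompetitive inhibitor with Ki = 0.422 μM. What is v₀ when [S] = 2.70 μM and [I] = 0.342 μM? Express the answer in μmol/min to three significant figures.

12.1 μmol/min

α = 1 + [I]/Ki = 1 + 0.342/0.422 = 1.810.
For an uncompetitive inhibitor, both parameters are divided by α, giving Vmax/α and Km/α: Km,app = 1.87 μM, Vmax,app = 20.5 μmol/min.
v = Vmax,app·[S]/(Km,app + [S]) = 20.5 × 2.70/(1.87 + 2.70) = 12.1 μmol/min.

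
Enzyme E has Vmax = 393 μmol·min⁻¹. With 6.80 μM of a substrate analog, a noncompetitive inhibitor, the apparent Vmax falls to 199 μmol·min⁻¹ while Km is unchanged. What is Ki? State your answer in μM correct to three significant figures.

6.98 μM

Noncompetitive: Vmax,app = Vmax/α with α = 1 + [I]/Ki.
α = Vmax/Vmax,app = 393/199 = 1.975.
Ki = [I]/(α − 1) = 6.80/0.9749 = 6.98 μM.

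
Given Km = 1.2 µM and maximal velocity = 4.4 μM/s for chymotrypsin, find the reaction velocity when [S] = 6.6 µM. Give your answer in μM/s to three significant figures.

3.72 μM/s

[S]/(Km+[S]) = 6.6/7.800 = 0.8462, the fractional saturation.
v = 0.8462 × Vmax = 0.8462 × 4.4 = 3.72 μM/s.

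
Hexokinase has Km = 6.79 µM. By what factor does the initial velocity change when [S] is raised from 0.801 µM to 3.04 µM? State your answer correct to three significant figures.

2.93

Since Vmax cancels, v₂/v₁ = [S]₂(Km+[S]₁) / [S]₁(Km+[S]₂).
= 3.04×(6.79+0.801) / (0.801×(6.79+3.04)) = 23.08/7.874 = 2.93.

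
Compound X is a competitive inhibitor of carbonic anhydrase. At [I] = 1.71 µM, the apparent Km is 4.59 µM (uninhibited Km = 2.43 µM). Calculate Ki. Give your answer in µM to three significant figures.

Competitive: Km,app = α·Km with α = 1 + [I]/Ki.
α = Km,app/Km = 4.59/2.43 = 1.889.
Since α = 1 + [I]/Ki, [I]/Ki = 1.889 − 1 = 0.8889 and Ki = 1.71/0.8889 = 1.92 µM.

1.92 µM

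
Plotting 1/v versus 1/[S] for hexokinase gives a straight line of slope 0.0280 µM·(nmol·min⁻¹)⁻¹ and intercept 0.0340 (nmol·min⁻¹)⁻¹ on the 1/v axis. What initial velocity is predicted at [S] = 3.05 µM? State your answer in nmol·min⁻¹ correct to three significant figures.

23.2 nmol·min⁻¹

The y-intercept is 1/Vmax, so Vmax = 1/0.0340 = 29.4 nmol·min⁻¹.
The slope is Km/Vmax, so Km = 0.0280 × 29.4 = 0.824 µM.
Then v = 29.4 × 3.05/(0.824 + 3.05) = 23.2 nmol·min⁻¹.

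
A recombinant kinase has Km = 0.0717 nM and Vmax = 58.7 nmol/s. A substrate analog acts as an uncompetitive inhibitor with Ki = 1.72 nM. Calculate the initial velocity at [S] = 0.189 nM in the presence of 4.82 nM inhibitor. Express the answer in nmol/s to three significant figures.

With α = 1 + [I]/Ki = 1 + 4.82/1.72 = 3.802, the uncompetitive rate law is v = (Vmax/α)·[S] / (Km/α + [S]).
v = (58.7/3.802)×0.189 / (0.0717/3.802 + 0.189) = 2.918/0.2079 = 14.0 nmol/s.

14.0 nmol/s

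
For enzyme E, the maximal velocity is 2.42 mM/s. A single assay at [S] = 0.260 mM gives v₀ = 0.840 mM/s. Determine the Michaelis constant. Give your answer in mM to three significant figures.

From v = Vmax[S]/(Km+[S]), Km = [S](Vmax − v)/v.
Km = 0.260 × (2.42 − 0.840) / 0.840 = 0.4108/0.840 = 0.489 mM.

0.489 mM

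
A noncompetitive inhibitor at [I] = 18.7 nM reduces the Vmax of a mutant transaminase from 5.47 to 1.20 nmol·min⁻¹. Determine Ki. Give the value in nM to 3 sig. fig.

Noncompetitive: Vmax,app = Vmax/α with α = 1 + [I]/Ki.
α = Vmax/Vmax,app = 5.47/1.20 = 4.558.
Since α = 1 + [I]/Ki, [I]/Ki = 4.558 − 1 = 3.558 and Ki = 18.7/3.558 = 5.26 nM.

5.26 nM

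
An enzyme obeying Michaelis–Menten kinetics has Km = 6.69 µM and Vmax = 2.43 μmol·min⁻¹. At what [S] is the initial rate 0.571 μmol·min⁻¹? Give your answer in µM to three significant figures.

2.05 µM

The required fractional saturation is v/Vmax = 0.571/2.43 = 0.2350.
Then [S]/(Km+[S]) = 0.2350 ⇒ [S] = 6.69 × 0.2350/(1 − 0.2350) = 2.05 µM.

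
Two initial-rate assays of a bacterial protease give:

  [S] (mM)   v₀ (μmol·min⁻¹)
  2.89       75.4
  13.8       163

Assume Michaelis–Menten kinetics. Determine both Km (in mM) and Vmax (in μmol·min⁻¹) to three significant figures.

Km = 6.14 mM; Vmax = 235 μmol·min⁻¹

In reciprocal form, 1/v = (Km/Vmax)·(1/[S]) + 1/Vmax. The two points give (1/[S], 1/v) = (0.3460, 0.01326) and (0.07246, 0.006135).
Slope = (0.01326 − 0.006135)/(0.3460 − 0.07246) = 0.02606; intercept = 0.01326 − 0.02606×0.3460 = 0.004247.
Vmax = 1/intercept = 235 μmol·min⁻¹; Km = slope × Vmax = 0.02606 × 235 = 6.14 mM.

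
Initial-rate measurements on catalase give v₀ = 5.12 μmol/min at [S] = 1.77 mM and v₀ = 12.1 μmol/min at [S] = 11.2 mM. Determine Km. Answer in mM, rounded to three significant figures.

3.85 mM

From v = Vmax[S]/(Km+[S]), each point gives Vmax = v(Km+[S])/[S].
Equating: 5.12(Km+1.77)/1.77 = 12.1(Km+11.2)/11.2.
2.893·Km + 5.12 = 1.080·Km + 12.1, so (2.893 − 1.080)·Km = 12.1 − 5.12.
Km = 6.980/1.812 = 3.85 mM; then Vmax = 5.12(3.85+1.77)/1.77 = 16.3 μmol/min.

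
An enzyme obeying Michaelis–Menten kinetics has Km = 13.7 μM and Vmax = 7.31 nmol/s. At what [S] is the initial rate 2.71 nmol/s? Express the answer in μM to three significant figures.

The required fractional saturation is v/Vmax = 2.71/7.31 = 0.3707.
Then [S]/(Km+[S]) = 0.3707 ⇒ [S] = 13.7 × 0.3707/(1 − 0.3707) = 8.07 μM.

8.07 μM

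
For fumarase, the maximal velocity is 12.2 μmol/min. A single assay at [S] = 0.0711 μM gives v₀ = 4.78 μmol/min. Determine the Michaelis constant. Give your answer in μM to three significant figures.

v/Vmax = 4.78/12.2 = 0.3918 = [S]/(Km+[S]).
So Km + [S] = [S]/0.3918 = 0.1815 μM, giving Km = 0.1815 − 0.0711 = 0.110 μM.

0.110 μM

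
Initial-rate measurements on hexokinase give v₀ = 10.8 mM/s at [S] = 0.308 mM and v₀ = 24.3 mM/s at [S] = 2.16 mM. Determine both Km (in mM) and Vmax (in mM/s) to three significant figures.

In reciprocal form, 1/v = (Km/Vmax)·(1/[S]) + 1/Vmax. The two points give (1/[S], 1/v) = (3.247, 0.09259) and (0.4630, 0.04115).
Slope = (0.09259 − 0.04115)/(3.247 − 0.4630) = 0.01848; intercept = 0.09259 − 0.01848×3.247 = 0.03260.
Vmax = 1/intercept = 30.7 mM/s; Km = slope × Vmax = 0.01848 × 30.7 = 0.567 mM.

Km = 0.567 mM; Vmax = 30.7 mM/s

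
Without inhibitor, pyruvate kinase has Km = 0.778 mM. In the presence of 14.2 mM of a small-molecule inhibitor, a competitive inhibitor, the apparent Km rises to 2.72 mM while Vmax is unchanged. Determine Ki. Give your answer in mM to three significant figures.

Competitive: Km,app = α·Km with α = 1 + [I]/Ki.
α = Km,app/Km = 2.72/0.778 = 3.496.
Since α = 1 + [I]/Ki, [I]/Ki = 3.496 − 1 = 2.496 and Ki = 14.2/2.496 = 5.69 mM.

5.69 mM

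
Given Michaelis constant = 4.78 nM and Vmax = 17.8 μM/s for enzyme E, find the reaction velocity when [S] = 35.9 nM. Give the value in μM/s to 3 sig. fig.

[S]/(Km+[S]) = 35.9/40.68 = 0.8825, the fractional saturation.
v = 0.8825 × Vmax = 0.8825 × 17.8 = 15.7 μM/s.

15.7 μM/s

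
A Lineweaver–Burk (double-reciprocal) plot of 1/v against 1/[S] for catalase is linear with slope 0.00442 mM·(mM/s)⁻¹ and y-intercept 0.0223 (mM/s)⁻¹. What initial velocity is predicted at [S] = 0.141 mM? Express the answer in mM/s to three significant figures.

The y-intercept is 1/Vmax, so Vmax = 1/0.0223 = 44.8 mM/s.
The slope is Km/Vmax, so Km = 0.00442 × 44.8 = 0.198 mM.
Then v = 44.8 × 0.141/(0.198 + 0.141) = 18.6 mM/s.

18.6 mM/s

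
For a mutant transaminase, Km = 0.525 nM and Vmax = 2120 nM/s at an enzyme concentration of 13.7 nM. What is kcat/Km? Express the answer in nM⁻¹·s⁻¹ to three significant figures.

kcat = Vmax/[E]total = 2120/13.7 = 155 s⁻¹.
kcat/Km = 155/0.525 = 295 nM⁻¹·s⁻¹.

295 nM⁻¹·s⁻¹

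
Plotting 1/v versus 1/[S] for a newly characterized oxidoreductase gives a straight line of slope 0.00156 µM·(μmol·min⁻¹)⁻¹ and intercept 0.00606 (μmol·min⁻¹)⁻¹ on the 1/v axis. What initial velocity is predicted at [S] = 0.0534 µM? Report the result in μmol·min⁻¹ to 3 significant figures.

The y-intercept is 1/Vmax, so Vmax = 1/0.00606 = 165 μmol·min⁻¹.
The slope is Km/Vmax, so Km = 0.00156 × 165 = 0.257 µM.
Then v = 165 × 0.0534/(0.257 + 0.0534) = 28.3 μmol·min⁻¹.

28.3 μmol·min⁻¹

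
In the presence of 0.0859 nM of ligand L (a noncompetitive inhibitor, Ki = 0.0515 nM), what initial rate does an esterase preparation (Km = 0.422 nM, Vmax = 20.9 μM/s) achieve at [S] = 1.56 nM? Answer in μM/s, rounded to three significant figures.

6.17 μM/s

α = 1 + [I]/Ki = 1 + 0.0859/0.0515 = 2.668.
For a noncompetitive inhibitor, Vmax is reduced to Vmax/α while Km is unchanged: Km,app = 0.422 nM, Vmax,app = 7.83 μM/s.
v = Vmax,app·[S]/(Km,app + [S]) = 7.83 × 1.56/(0.422 + 1.56) = 6.17 μM/s.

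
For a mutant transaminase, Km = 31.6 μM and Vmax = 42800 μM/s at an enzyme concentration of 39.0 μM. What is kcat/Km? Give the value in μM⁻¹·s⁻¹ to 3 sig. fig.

34.7 μM⁻¹·s⁻¹

kcat = Vmax/[E]total = 42800/39.0 = 1100 s⁻¹.
kcat/Km = 1100/31.6 = 34.7 μM⁻¹·s⁻¹.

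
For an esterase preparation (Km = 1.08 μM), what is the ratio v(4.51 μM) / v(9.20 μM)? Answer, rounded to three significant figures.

0.902

Since Vmax cancels, v₂/v₁ = [S]₂(Km+[S]₁) / [S]₁(Km+[S]₂).
= 4.51×(1.08+9.20) / (9.20×(1.08+4.51)) = 46.36/51.43 = 0.902.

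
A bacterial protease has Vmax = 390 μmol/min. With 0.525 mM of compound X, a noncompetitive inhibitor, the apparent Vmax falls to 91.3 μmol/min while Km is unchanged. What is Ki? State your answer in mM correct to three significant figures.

Noncompetitive: Vmax,app = Vmax/α with α = 1 + [I]/Ki.
α = Vmax/Vmax,app = 390/91.3 = 4.272.
Ki = [I]/(α − 1) = 0.525/3.272 = 0.160 mM.

0.160 mM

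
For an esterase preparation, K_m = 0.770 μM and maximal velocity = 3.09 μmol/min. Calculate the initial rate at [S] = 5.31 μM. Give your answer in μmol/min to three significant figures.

[S]/(Km+[S]) = 5.31/6.080 = 0.8734, the fractional saturation.
v = 0.8734 × Vmax = 0.8734 × 3.09 = 2.70 μmol/min.

2.70 μmol/min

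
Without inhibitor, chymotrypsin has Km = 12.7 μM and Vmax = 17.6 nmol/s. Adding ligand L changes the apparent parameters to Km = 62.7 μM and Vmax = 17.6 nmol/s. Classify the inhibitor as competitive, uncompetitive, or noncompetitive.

Km increases (12.7 → 62.7 μM) while Vmax is unchanged — the hallmark of competitive inhibition.

competitive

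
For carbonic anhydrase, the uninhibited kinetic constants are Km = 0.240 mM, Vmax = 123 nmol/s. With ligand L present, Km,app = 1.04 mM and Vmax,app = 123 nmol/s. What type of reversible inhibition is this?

Km increases (0.240 → 1.04 mM) while Vmax is unchanged — the hallmark of competitive inhibition.

competitive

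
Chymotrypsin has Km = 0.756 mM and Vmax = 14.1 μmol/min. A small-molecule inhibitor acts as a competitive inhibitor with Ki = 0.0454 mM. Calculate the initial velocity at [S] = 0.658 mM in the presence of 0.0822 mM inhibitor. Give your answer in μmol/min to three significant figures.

With α = 1 + [I]/Ki = 1 + 0.0822/0.0454 = 2.811, the competitive rate law is v = Vmax[S] / (αKm + [S]).
v = 14.1×0.658 / (2.811×0.756 + 0.658) = 9.278/2.783 = 3.33 μmol/min.

3.33 μmol/min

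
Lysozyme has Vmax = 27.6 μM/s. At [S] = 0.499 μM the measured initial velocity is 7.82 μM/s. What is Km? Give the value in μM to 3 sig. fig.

1.26 μM

From v = Vmax[S]/(Km+[S]), Km = [S](Vmax − v)/v.
Km = 0.499 × (27.6 − 7.82) / 7.82 = 9.870/7.82 = 1.26 μM.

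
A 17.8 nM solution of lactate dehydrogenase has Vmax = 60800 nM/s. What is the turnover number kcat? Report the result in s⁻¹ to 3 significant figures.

3420 s⁻¹

kcat = Vmax/[E]total = 60800 nM/s / 17.8 nM = 3420 s⁻¹.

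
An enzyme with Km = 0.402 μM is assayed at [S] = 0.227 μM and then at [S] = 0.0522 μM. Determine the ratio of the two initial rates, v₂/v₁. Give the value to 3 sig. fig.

Since Vmax cancels, v₂/v₁ = [S]₂(Km+[S]₁) / [S]₁(Km+[S]₂).
= 0.0522×(0.402+0.227) / (0.227×(0.402+0.0522)) = 0.03283/0.1031 = 0.318.

0.318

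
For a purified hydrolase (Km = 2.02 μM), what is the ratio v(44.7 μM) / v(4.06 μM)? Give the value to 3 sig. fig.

Since Vmax cancels, v₂/v₁ = [S]₂(Km+[S]₁) / [S]₁(Km+[S]₂).
= 44.7×(2.02+4.06) / (4.06×(2.02+44.7)) = 271.8/189.7 = 1.43.

1.43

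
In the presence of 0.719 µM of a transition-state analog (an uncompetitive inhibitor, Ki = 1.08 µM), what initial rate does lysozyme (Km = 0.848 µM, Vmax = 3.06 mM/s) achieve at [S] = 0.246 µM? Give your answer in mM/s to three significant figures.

0.598 mM/s

With α = 1 + [I]/Ki = 1 + 0.719/1.08 = 1.666, the uncompetitive rate law is v = (Vmax/α)·[S] / (Km/α + [S]).
v = (3.06/1.666)×0.246 / (0.848/1.666 + 0.246) = 0.4519/0.7551 = 0.598 mM/s.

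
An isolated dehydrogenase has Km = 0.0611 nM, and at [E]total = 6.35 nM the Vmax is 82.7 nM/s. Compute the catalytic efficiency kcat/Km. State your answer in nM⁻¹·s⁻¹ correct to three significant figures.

kcat = Vmax/[E]total = 82.7/6.35 = 13.0 s⁻¹.
kcat/Km = 13.0/0.0611 = 213 nM⁻¹·s⁻¹.

213 nM⁻¹·s⁻¹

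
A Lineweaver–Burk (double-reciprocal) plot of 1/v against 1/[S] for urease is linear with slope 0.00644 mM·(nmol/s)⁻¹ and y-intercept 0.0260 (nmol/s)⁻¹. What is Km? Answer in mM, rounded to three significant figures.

y-intercept = 1/Vmax ⇒ Vmax = 38.5 nmol/s; slope = Km/Vmax ⇒ Km = slope × Vmax.
Km = 0.00644 × 38.5 = 0.248 mM.

0.248 mM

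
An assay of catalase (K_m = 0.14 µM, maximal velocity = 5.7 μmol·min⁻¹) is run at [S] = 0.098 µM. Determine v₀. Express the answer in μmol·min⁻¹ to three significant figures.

v = Vmax·[S]/(Km + [S]) = 5.7 × 0.098 / (0.14 + 0.098)
  = 0.5586 / 0.2380 = 2.35 μmol·min⁻¹.

2.35 μmol·min⁻¹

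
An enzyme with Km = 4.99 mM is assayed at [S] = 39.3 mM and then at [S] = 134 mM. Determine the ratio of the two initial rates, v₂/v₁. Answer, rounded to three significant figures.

1.09

Since Vmax cancels, v₂/v₁ = [S]₂(Km+[S]₁) / [S]₁(Km+[S]₂).
= 134×(4.99+39.3) / (39.3×(4.99+134)) = 5935/5462 = 1.09.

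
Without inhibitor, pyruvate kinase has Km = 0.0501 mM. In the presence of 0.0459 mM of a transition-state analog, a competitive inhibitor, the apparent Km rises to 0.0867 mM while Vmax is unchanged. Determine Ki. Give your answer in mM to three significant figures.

0.0628 mM

Competitive: Km,app = α·Km with α = 1 + [I]/Ki.
α = Km,app/Km = 0.0867/0.0501 = 1.731.
Ki = [I]/(α − 1) = 0.0459/0.7305 = 0.0628 mM.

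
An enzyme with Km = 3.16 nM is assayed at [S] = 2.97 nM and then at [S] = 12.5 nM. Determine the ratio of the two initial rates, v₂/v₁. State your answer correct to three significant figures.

1.65

The fractional saturations are [S]/(Km+[S]) = 2.97/6.130 = 0.4845 and 12.5/15.66 = 0.7982.
v₂/v₁ is just their ratio: 0.7982/0.4845 = 1.65.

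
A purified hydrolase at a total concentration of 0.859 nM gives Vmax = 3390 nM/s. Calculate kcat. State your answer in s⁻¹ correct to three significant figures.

3950 s⁻¹

kcat = Vmax/[E]total = 3390 nM/s / 0.859 nM = 3950 s⁻¹.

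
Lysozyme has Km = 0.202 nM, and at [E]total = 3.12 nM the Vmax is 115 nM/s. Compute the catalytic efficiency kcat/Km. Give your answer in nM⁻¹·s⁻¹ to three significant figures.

182 nM⁻¹·s⁻¹

kcat = Vmax/[E]total = 115/3.12 = 36.9 s⁻¹.
kcat/Km = 36.9/0.202 = 182 nM⁻¹·s⁻¹.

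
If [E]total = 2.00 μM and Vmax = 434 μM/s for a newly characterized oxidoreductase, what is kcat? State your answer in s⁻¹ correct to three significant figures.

kcat = Vmax/[E]total = 434 μM/s / 2.00 μM = 217 s⁻¹.

217 s⁻¹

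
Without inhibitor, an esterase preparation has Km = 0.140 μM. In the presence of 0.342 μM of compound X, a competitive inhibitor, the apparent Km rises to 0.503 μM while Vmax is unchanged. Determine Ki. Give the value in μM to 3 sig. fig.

Competitive: Km,app = α·Km with α = 1 + [I]/Ki.
α = Km,app/Km = 0.503/0.140 = 3.593.
Since α = 1 + [I]/Ki, [I]/Ki = 3.593 − 1 = 2.593 and Ki = 0.342/2.593 = 0.132 μM.

0.132 μM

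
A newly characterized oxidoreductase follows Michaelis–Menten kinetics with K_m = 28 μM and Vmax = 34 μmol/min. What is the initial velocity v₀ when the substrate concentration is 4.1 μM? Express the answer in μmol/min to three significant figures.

v = Vmax·[S]/(Km + [S]) = 34 × 4.1 / (28 + 4.1)
  = 139.4 / 32.10 = 4.34 μmol/min.

4.34 μmol/min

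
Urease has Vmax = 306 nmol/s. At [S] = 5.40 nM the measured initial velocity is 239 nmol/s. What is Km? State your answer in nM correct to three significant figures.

From v = Vmax[S]/(Km+[S]), Km = [S](Vmax − v)/v.
Km = 5.40 × (306 − 239) / 239 = 361.8/239 = 1.51 nM.

1.51 nM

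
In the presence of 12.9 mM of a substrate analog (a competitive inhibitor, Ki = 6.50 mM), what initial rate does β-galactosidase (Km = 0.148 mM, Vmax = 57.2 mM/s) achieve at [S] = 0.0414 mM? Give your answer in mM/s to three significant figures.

α = 1 + [I]/Ki = 1 + 12.9/6.50 = 2.985.
For a competitive inhibitor, Vmax is unchanged and the apparent Km becomes α·Km: Km,app = 0.442 mM, Vmax,app = 57.2 mM/s.
v = Vmax,app·[S]/(Km,app + [S]) = 57.2 × 0.0414/(0.442 + 0.0414) = 4.90 mM/s.

4.90 mM/s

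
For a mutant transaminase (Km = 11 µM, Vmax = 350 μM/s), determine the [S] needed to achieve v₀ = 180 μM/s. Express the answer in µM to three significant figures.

Rearranging v = Vmax[S]/(Km+[S]) gives [S] = Km·v/(Vmax − v).
[S] = 11 × 180 / (350 − 180) = 1980/170.0 = 11.6 µM.

11.6 µM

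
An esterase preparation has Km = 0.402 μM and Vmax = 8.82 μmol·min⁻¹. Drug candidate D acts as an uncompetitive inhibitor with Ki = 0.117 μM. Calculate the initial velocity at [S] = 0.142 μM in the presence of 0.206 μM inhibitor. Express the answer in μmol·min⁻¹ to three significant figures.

α = 1 + [I]/Ki = 1 + 0.206/0.117 = 2.761.
For an uncompetitive inhibitor, both parameters are divided by α, giving Vmax/α and Km/α: Km,app = 0.146 μM, Vmax,app = 3.19 μmol·min⁻¹.
v = Vmax,app·[S]/(Km,app + [S]) = 3.19 × 0.142/(0.146 + 0.142) = 1.58 μmol·min⁻¹.

1.58 μmol·min⁻¹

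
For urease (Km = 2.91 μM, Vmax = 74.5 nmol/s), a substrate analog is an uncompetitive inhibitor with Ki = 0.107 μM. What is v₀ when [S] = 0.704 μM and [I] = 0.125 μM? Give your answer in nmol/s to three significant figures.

11.8 nmol/s

α = 1 + [I]/Ki = 1 + 0.125/0.107 = 2.168.
For an uncompetitive inhibitor, both parameters are divided by α, giving Vmax/α and Km/α: Km,app = 1.34 μM, Vmax,app = 34.4 nmol/s.
v = Vmax,app·[S]/(Km,app + [S]) = 34.4 × 0.704/(1.34 + 0.704) = 11.8 nmol/s.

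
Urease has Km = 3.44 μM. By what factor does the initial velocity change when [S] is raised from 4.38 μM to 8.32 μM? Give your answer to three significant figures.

The fractional saturations are [S]/(Km+[S]) = 4.38/7.820 = 0.5601 and 8.32/11.76 = 0.7075.
v₂/v₁ is just their ratio: 0.7075/0.5601 = 1.26.

1.26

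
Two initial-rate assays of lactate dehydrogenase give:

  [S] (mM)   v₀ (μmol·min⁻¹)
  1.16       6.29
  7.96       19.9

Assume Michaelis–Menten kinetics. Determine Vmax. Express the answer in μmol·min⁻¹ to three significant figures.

31.5 μmol·min⁻¹

In reciprocal form, 1/v = (Km/Vmax)·(1/[S]) + 1/Vmax. The two points give (1/[S], 1/v) = (0.8621, 0.1590) and (0.1256, 0.05025).
Slope = (0.1590 − 0.05025)/(0.8621 − 0.1256) = 0.1476; intercept = 0.1590 − 0.1476×0.8621 = 0.03170.
Vmax = 1/intercept = 31.5 μmol·min⁻¹; Km = slope × Vmax = 0.1476 × 31.5 = 4.66 mM.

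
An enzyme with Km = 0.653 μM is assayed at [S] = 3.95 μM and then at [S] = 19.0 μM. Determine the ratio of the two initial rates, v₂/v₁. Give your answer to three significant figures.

The fractional saturations are [S]/(Km+[S]) = 3.95/4.603 = 0.8581 and 19.0/19.65 = 0.9668.
v₂/v₁ is just their ratio: 0.9668/0.8581 = 1.13.

1.13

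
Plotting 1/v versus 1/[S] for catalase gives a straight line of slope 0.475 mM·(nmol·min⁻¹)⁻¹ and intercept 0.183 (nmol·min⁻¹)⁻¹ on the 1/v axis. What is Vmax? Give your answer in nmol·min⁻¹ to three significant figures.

5.46 nmol·min⁻¹

The y-intercept of a Lineweaver–Burk plot equals 1/Vmax, so Vmax = 1/0.183 = 5.46 nmol·min⁻¹.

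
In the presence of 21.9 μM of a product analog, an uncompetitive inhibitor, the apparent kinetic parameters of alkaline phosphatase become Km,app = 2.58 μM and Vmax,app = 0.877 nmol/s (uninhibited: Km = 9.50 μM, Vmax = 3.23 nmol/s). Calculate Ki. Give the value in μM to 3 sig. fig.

Uncompetitive: Vmax,app = Vmax/α (and Km,app = Km/α) with α = 1 + [I]/Ki.
α = Vmax/Vmax,app = 3.23/0.877 = 3.683.
Ki = [I]/(α − 1) = 21.9/2.683 = 8.16 μM.

8.16 μM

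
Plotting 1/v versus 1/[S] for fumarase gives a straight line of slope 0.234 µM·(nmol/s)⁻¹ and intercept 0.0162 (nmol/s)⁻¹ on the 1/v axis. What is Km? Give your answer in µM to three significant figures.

y-intercept = 1/Vmax ⇒ Vmax = 61.7 nmol/s; slope = Km/Vmax ⇒ Km = slope × Vmax.
Km = 0.234 × 61.7 = 14.4 µM.

14.4 µM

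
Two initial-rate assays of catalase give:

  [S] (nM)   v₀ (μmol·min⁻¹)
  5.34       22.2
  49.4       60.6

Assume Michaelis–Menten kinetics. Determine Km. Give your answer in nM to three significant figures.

13.1 nM

In reciprocal form, 1/v = (Km/Vmax)·(1/[S]) + 1/Vmax. The two points give (1/[S], 1/v) = (0.1873, 0.04505) and (0.02024, 0.01650).
Slope = (0.04505 − 0.01650)/(0.1873 − 0.02024) = 0.1709; intercept = 0.04505 − 0.1709×0.1873 = 0.01304.
Vmax = 1/intercept = 76.7 μmol·min⁻¹; Km = slope × Vmax = 0.1709 × 76.7 = 13.1 nM.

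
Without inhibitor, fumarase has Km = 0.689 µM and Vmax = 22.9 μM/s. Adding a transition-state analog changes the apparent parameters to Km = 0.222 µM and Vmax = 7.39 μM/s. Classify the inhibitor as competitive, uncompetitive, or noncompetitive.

uncompetitive

Both Km and Vmax decrease by the same factor (~3.10-fold) — characteristic of uncompetitive inhibition.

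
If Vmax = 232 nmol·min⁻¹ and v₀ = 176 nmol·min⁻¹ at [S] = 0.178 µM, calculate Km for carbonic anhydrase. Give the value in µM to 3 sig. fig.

0.0566 µM

From v = Vmax[S]/(Km+[S]), Km = [S](Vmax − v)/v.
Km = 0.178 × (232 − 176) / 176 = 9.968/176 = 0.0566 µM.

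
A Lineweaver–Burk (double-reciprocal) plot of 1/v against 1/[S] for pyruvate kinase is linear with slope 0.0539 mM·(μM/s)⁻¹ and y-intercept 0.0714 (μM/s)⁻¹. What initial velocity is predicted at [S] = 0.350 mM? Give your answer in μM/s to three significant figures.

The y-intercept is 1/Vmax, so Vmax = 1/0.0714 = 14.0 μM/s.
The slope is Km/Vmax, so Km = 0.0539 × 14.0 = 0.755 mM.
Then v = 14.0 × 0.350/(0.755 + 0.350) = 4.44 μM/s.

4.44 μM/s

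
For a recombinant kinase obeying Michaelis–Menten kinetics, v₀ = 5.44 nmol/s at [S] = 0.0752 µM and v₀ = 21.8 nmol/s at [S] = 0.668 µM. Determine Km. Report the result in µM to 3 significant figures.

In reciprocal form, 1/v = (Km/Vmax)·(1/[S]) + 1/Vmax. The two points give (1/[S], 1/v) = (13.30, 0.1838) and (1.497, 0.04587).
Slope = (0.1838 − 0.04587)/(13.30 − 1.497) = 0.01169; intercept = 0.1838 − 0.01169×13.30 = 0.02837.
Vmax = 1/intercept = 35.2 nmol/s; Km = slope × Vmax = 0.01169 × 35.2 = 0.412 µM.

0.412 µM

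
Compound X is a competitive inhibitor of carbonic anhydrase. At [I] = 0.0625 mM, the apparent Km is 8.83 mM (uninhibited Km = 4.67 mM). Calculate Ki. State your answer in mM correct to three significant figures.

Competitive: Km,app = α·Km with α = 1 + [I]/Ki.
α = Km,app/Km = 8.83/4.67 = 1.891.
Since α = 1 + [I]/Ki, [I]/Ki = 1.891 − 1 = 0.8908 and Ki = 0.0625/0.8908 = 0.0702 mM.

0.0702 mM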